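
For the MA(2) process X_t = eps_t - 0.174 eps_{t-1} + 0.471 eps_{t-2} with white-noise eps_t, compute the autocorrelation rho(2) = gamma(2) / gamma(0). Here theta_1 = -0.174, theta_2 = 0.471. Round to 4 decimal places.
\rho(2) = 0.3762

For an MA(q) process with theta_0 = 1, the autocovariance is
  gamma(k) = sigma^2 * sum_{i=0..q-k} theta_i * theta_{i+k},
and rho(k) = gamma(k) / gamma(0). Sigma^2 cancels.
  numerator   = (1)*(0.471) = 0.471.
  denominator = (1)^2 + (-0.174)^2 + (0.471)^2 = 1.252117.
  rho(2) = 0.471 / 1.252117 = 0.3762.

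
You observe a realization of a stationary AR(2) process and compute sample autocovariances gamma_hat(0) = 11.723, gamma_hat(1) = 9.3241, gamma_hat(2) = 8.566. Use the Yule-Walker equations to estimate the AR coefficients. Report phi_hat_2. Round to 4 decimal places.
\hat\phi_{2} = 0.2670

The Yule-Walker equations for an AR(p) process read, in matrix form,
  Gamma_p phi = r_p,   with   (Gamma_p)_{ij} = gamma(|i - j|),
                       (r_p)_i = gamma(i),   i,j = 1..p.
Substitute the sample gammas (Toeplitz matrix and right-hand side of size 2):
  Gamma_p = [[11.723, 9.3241], [9.3241, 11.723]]
  r_p     = [9.3241, 8.566]
Written out:
  11.723 phi_1 + 9.3241 phi_2 = 9.3241
  9.3241 phi_1 + 11.723 phi_2 = 8.566
Solve by Cramer's rule:
  det = gamma(0)^2 - gamma(1)^2 = (11.723)^2 - (9.3241)^2 = 137.428729 - 86.93884081 = 50.48988819
  phi_hat_1 = [gamma(1) gamma(0) - gamma(1) gamma(2)] / det = [(9.3241)(11.723) - (9.3241)(8.566)] / 50.48988819 = 29.4361837 / 50.48988819 = 0.583
  phi_hat_2 = [gamma(0) gamma(2) - gamma(1)^2] / det = [(11.723)(8.566) - (9.3241)^2] / 50.48988819 = 13.48037719 / 50.48988819 = 0.267
So phi_hat = [0.5830, 0.2670].
Therefore phi_hat_2 = 0.2670.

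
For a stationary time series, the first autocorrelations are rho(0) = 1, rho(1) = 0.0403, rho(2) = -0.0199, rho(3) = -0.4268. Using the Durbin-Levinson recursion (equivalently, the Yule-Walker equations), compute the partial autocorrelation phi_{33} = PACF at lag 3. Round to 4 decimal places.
\phi_{33} = -0.4260

The PACF at lag k is phi_{kk}, the last component of the solution
to the Yule-Walker system G_k phi = r_k where
  (G_k)_{ij} = rho(|i - j|), (r_k)_i = rho(i), i,j = 1..k.
Equivalently, Durbin-Levinson gives phi_{kk} iteratively:
  phi_{11} = rho(1)
  phi_{kk} = [rho(k) - sum_{j=1..k-1} phi_{k-1,j} rho(k-j)]
            / [1 - sum_{j=1..k-1} phi_{k-1,j} rho(j)],
  phi_{k,j} = phi_{k-1,j} - phi_{kk} phi_{k-1,k-j},  j = 1..k-1.
Step k = 1:
  phi_11 = rho(1) = 0.0403.
Step k = 2:
  phi_22 = [rho(2) - phi_11 rho(1)] / [1 - phi_11 rho(1)] = [-0.0199 - (0.0403)(0.0403)] / [1 - (0.0403)(0.0403)]
         = -0.02152409 / 0.99837591 = -0.021559.
  Update: phi_21 = phi_11 - phi_22 phi_11 = 0.0403 - (-0.021559)(0.0403) = 0.041169.
Step k = 3:
  phi_33 = [rho(3) - phi_21 rho(2) - phi_22 rho(1)] / [1 - phi_21 rho(1) - phi_22 rho(2)]
    numerator   = -0.4268 - (0.041169)(-0.0199) - (-0.021559)(0.0403) = -0.42511191
    denominator = 1 - (0.041169)(0.0403) - (-0.021559)(-0.0199) = 0.99791187
  phi_33 = -0.42511191 / 0.99791187 = -0.426.
Therefore phi_{33} = -0.4260.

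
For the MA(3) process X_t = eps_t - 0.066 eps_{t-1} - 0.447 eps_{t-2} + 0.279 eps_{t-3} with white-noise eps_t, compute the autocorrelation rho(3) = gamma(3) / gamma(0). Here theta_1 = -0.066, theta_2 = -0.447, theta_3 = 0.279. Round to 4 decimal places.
\rho(3) = 0.2176

For an MA(q) process with theta_0 = 1, the autocovariance is
  gamma(k) = sigma^2 * sum_{i=0..q-k} theta_i * theta_{i+k},
and rho(k) = gamma(k) / gamma(0). Sigma^2 cancels.
  numerator   = (1)*(0.279) = 0.279.
  denominator = (1)^2 + (-0.066)^2 + (-0.447)^2 + (0.279)^2 = 1.282006.
  rho(3) = 0.279 / 1.282006 = 0.2176.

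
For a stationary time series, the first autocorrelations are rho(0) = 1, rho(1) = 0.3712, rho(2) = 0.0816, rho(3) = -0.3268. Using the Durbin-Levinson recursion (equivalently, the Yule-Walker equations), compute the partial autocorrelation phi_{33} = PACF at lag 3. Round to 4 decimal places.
\phi_{33} = -0.3900

The PACF at lag k is phi_{kk}, the last component of the solution
to the Yule-Walker system G_k phi = r_k where
  (G_k)_{ij} = rho(|i - j|), (r_k)_i = rho(i), i,j = 1..k.
Equivalently, Durbin-Levinson gives phi_{kk} iteratively:
  phi_{11} = rho(1)
  phi_{kk} = [rho(k) - sum_{j=1..k-1} phi_{k-1,j} rho(k-j)]
            / [1 - sum_{j=1..k-1} phi_{k-1,j} rho(j)],
  phi_{k,j} = phi_{k-1,j} - phi_{kk} phi_{k-1,k-j},  j = 1..k-1.
Step k = 1:
  phi_11 = rho(1) = 0.3712.
Step k = 2:
  phi_22 = [rho(2) - phi_11 rho(1)] / [1 - phi_11 rho(1)] = [0.0816 - (0.3712)(0.3712)] / [1 - (0.3712)(0.3712)]
         = -0.05618944 / 0.86221056 = -0.065169.
  Update: phi_21 = phi_11 - phi_22 phi_11 = 0.3712 - (-0.065169)(0.3712) = 0.395391.
Step k = 3:
  phi_33 = [rho(3) - phi_21 rho(2) - phi_22 rho(1)] / [1 - phi_21 rho(1) - phi_22 rho(2)]
    numerator   = -0.3268 - (0.395391)(0.0816) - (-0.065169)(0.3712) = -0.33487314
    denominator = 1 - (0.395391)(0.3712) - (-0.065169)(0.0816) = 0.85854875
  phi_33 = -0.33487314 / 0.85854875 = -0.39.
Therefore phi_{33} = -0.3900.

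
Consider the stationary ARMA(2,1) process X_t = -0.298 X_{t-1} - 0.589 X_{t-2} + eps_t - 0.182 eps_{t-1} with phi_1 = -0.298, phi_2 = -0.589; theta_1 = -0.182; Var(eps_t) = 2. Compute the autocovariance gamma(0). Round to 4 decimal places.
\gamma(0) = 3.4959

Multiply the model equation by X_{t-k} and take expectations. With theta_0 = psi_0 = 1 and psi_j the MA(infinity) weights, this gives
  gamma(k) - sum_i phi_i gamma(k-i) = c_k,
  c_k = sigma^2 * sum_{j=k..q} theta_j psi_{j-k}   (c_k = 0 for k > q),
using gamma(-m) = gamma(m).
psi-weights needed (psi_j = theta_j + sum_i phi_i psi_{j-i}):
  psi_1 = theta_1 + phi_1 = -0.182 + (-0.298) = -0.48
Right-hand sides:
  c_0 = sigma^2 (1 + theta_1 psi_1) = 2 * (1 + (-0.182)(-0.48)) = 2 * 1.08736 = 2.17472
  c_1 = sigma^2 theta_1 = 2 * (-0.182) = -0.364
  c_2 = 0
Equations for k = 0, 1, 2 (AR order 2, c_2 = 0):
  (E0) gamma(0) = phi_1 gamma(1) + phi_2 gamma(2) + c_0
  (E1) gamma(1) = phi_1 gamma(0) + phi_2 gamma(1) + c_1
  (E2) gamma(2) = phi_1 gamma(1) + phi_2 gamma(0)
From (E1): gamma(1) = A gamma(0) + B with
  A = phi_1 / (1 - phi_2) = -0.298 / 1.589 = -0.187539,   B = c_1 / (1 - phi_2) = -0.364 / 1.589 = -0.229075.
Insert (E2) into (E0): gamma(0) (1 - phi_2^2) = phi_1 (1 + phi_2) gamma(1) + c_0.
  phi_1 (1 + phi_2) = (-0.298)(0.411) = -0.122478,   1 - phi_2^2 = 0.653079.
Replace gamma(1) by A gamma(0) + B and collect gamma(0):
  gamma(0) [0.653079 - (-0.122478)(-0.187539)] = (-0.122478)(-0.229075) + 2.17472
  gamma(0) * 0.63011 = 2.202777
  gamma(0) = 2.202777 / 0.63011 = 3.495863.
Therefore gamma(0) = 3.4959 (to 4 decimal places).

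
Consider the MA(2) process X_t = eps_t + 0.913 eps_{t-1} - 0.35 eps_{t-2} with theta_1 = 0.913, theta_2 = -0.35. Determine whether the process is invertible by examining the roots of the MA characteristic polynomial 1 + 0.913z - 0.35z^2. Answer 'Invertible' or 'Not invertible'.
\text{Not invertible}

The MA(q) characteristic polynomial is P(z) = 1 + 0.913z - 0.35z^2.
Invertibility requires all roots to lie outside the unit circle, i.e. |z| > 1 for every root.
Set 1 + (0.913) z + (-0.35) z^2 = 0, i.e. a z^2 + b z + c = 0 with a = -0.35, b = 0.913, c = 1.
Discriminant D = b^2 - 4ac = (0.913)^2 - 4*(-0.35)*1 = 0.833569 - (-1.4) = 2.233569.
D >= 0, so the roots are real: z = (-b +/- sqrt(D)) / (2a) = (-0.913 +/- 1.494513) / (-0.7).
  z_1 = (-0.913 + 1.494513) / (-0.7) = -0.8307,   |z_1| = 0.8307.
  z_2 = (-0.913 - 1.494513) / (-0.7) = 3.4393,   |z_2| = 3.4393.
Moduli of all roots: 0.8307, 3.4393.
All moduli strictly greater than 1? No.
Verdict: Not invertible.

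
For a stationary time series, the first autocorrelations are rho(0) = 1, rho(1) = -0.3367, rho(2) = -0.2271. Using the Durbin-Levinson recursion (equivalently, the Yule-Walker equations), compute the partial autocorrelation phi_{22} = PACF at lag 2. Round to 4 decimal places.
\phi_{22} = -0.3840

The PACF at lag k is phi_{kk}, the last component of the solution
to the Yule-Walker system G_k phi = r_k where
  (G_k)_{ij} = rho(|i - j|), (r_k)_i = rho(i), i,j = 1..k.
Equivalently, Durbin-Levinson gives phi_{kk} iteratively:
  phi_{11} = rho(1)
  phi_{kk} = [rho(k) - sum_{j=1..k-1} phi_{k-1,j} rho(k-j)]
            / [1 - sum_{j=1..k-1} phi_{k-1,j} rho(j)],
  phi_{k,j} = phi_{k-1,j} - phi_{kk} phi_{k-1,k-j},  j = 1..k-1.
Step k = 1:
  phi_11 = rho(1) = -0.3367.
Step k = 2:
  phi_22 = [rho(2) - phi_11 rho(1)] / [1 - phi_11 rho(1)] = [-0.2271 - (-0.3367)(-0.3367)] / [1 - (-0.3367)(-0.3367)]
         = -0.34046689 / 0.88663311 = -0.384.
Therefore phi_{22} = -0.3840.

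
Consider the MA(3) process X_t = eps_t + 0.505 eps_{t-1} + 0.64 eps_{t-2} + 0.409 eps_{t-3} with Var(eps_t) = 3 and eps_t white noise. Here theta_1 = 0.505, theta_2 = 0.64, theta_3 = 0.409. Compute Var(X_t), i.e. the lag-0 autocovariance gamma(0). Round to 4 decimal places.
\gamma(0) = 5.4957

For an MA(q) process X_t = eps_t + sum_i theta_i eps_{t-i} with
Var(eps_t) = sigma^2, the variance is
  gamma(0) = sigma^2 * (1 + sum_i theta_i^2).
  sum_i theta_i^2 = (0.505)^2 + (0.64)^2 + (0.409)^2 = 0.255025 + 0.4096 + 0.167281 = 0.831906.
  gamma(0) = 3 * (1 + 0.831906) = 3 * 1.831906 = 5.495718, which rounds to 5.4957.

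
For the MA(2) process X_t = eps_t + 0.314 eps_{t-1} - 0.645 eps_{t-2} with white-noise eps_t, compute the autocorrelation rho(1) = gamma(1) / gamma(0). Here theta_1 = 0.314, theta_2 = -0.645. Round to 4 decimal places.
\rho(1) = 0.0736

For an MA(q) process with theta_0 = 1, the autocovariance is
  gamma(k) = sigma^2 * sum_{i=0..q-k} theta_i * theta_{i+k},
and rho(k) = gamma(k) / gamma(0). Sigma^2 cancels.
  numerator   = (1)*(0.314) + (0.314)*(-0.645) = 0.11147.
  denominator = (1)^2 + (0.314)^2 + (-0.645)^2 = 1.514621.
  rho(1) = 0.11147 / 1.514621 = 0.0736.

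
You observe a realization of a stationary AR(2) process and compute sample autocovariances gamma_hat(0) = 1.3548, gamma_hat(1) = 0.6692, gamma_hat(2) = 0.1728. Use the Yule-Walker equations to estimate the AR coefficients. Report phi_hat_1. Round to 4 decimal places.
\hat\phi_{1} = 0.5700

The Yule-Walker equations for an AR(p) process read, in matrix form,
  Gamma_p phi = r_p,   with   (Gamma_p)_{ij} = gamma(|i - j|),
                       (r_p)_i = gamma(i),   i,j = 1..p.
Substitute the sample gammas (Toeplitz matrix and right-hand side of size 2):
  Gamma_p = [[1.3548, 0.6692], [0.6692, 1.3548]]
  r_p     = [0.6692, 0.1728]
Written out:
  1.3548 phi_1 + 0.6692 phi_2 = 0.6692
  0.6692 phi_1 + 1.3548 phi_2 = 0.1728
Solve by Cramer's rule:
  det = gamma(0)^2 - gamma(1)^2 = (1.3548)^2 - (0.6692)^2 = 1.83548304 - 0.44782864 = 1.3876544
  phi_hat_1 = [gamma(1) gamma(0) - gamma(1) gamma(2)] / det = [(0.6692)(1.3548) - (0.6692)(0.1728)] / 1.3876544 = 0.7909944 / 1.3876544 = 0.57
  phi_hat_2 = [gamma(0) gamma(2) - gamma(1)^2] / det = [(1.3548)(0.1728) - (0.6692)^2] / 1.3876544 = -0.2137192 / 1.3876544 = -0.154
So phi_hat = [0.5700, -0.1540].
Therefore phi_hat_1 = 0.5700.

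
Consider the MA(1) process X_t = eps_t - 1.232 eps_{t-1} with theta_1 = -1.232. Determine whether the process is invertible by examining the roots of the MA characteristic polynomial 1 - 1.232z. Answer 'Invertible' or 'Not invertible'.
\text{Not invertible}

The MA(q) characteristic polynomial is P(z) = 1 - 1.232z.
Invertibility requires all roots to lie outside the unit circle, i.e. |z| > 1 for every root.
This is linear in z: 1 + (-1.232) z = 0  =>  z = -1/(-1.232) = 0.811688,  |z| = 0.811688.
Moduli of all roots: 0.8117.
All moduli strictly greater than 1? No.
Verdict: Not invertible.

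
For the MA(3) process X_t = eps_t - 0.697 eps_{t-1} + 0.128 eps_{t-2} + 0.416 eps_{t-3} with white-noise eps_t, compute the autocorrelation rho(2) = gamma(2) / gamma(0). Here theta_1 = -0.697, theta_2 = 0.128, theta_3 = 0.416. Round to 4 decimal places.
\rho(2) = -0.0967

For an MA(q) process with theta_0 = 1, the autocovariance is
  gamma(k) = sigma^2 * sum_{i=0..q-k} theta_i * theta_{i+k},
and rho(k) = gamma(k) / gamma(0). Sigma^2 cancels.
  numerator   = (1)*(0.128) + (-0.697)*(0.416) = -0.161952.
  denominator = (1)^2 + (-0.697)^2 + (0.128)^2 + (0.416)^2 = 1.675249.
  rho(2) = -0.161952 / 1.675249 = -0.0967.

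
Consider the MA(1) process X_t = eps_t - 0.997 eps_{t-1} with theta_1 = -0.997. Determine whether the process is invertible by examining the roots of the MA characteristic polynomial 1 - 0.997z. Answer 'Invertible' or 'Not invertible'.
\text{Invertible}

The MA(q) characteristic polynomial is P(z) = 1 - 0.997z.
Invertibility requires all roots to lie outside the unit circle, i.e. |z| > 1 for every root.
This is linear in z: 1 + (-0.997) z = 0  =>  z = -1/(-0.997) = 1.003009,  |z| = 1.003009.
Moduli of all roots: 1.0030.
All moduli strictly greater than 1? Yes.
Verdict: Invertible.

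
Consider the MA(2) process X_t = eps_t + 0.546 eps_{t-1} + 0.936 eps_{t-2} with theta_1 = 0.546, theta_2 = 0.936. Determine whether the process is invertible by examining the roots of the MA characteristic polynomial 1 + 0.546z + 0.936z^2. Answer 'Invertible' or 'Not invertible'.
\text{Invertible}

The MA(q) characteristic polynomial is P(z) = 1 + 0.546z + 0.936z^2.
Invertibility requires all roots to lie outside the unit circle, i.e. |z| > 1 for every root.
Set 1 + (0.546) z + (0.936) z^2 = 0, i.e. a z^2 + b z + c = 0 with a = 0.936, b = 0.546, c = 1.
Discriminant D = b^2 - 4ac = (0.546)^2 - 4*(0.936)*1 = 0.298116 - (3.744) = -3.445884.
D < 0, so the roots are the complex-conjugate pair z = (-b +/- i sqrt(-D)) / (2a) = -0.2917 +/- 0.9916i.
For a conjugate pair |z|^2 = z * conj(z) = (product of roots) = c/a = 1/(0.936) = 1.068376, so |z| = sqrt(1.068376) = 1.0336 for both roots.
Moduli of all roots: 1.0336, 1.0336.
All moduli strictly greater than 1? Yes.
Verdict: Invertible.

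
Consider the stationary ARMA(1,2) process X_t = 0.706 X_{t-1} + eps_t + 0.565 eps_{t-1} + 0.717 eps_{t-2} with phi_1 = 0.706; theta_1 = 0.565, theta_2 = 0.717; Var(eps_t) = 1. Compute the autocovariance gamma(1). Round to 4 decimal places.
\gamma(1) = 6.9911

Multiply the model equation by X_{t-k} and take expectations. With theta_0 = psi_0 = 1 and psi_j the MA(infinity) weights, this gives
  gamma(k) - sum_i phi_i gamma(k-i) = c_k,
  c_k = sigma^2 * sum_{j=k..q} theta_j psi_{j-k}   (c_k = 0 for k > q),
using gamma(-m) = gamma(m).
psi-weights needed (psi_j = theta_j + sum_i phi_i psi_{j-i}):
  psi_1 = theta_1 + phi_1 = 0.565 + (0.706) = 1.271
  psi_2 = theta_2 + phi_1 psi_1 = 0.717 + (0.706)(1.271) = 1.614326
Right-hand sides:
  c_0 = sigma^2 (1 + theta_1 psi_1 + theta_2 psi_2) = 1 * (1 + (0.565)(1.271) + (0.717)(1.614326)) = 1 * 2.875587 = 2.875587
  c_1 = sigma^2 (theta_1 + theta_2 psi_1) = 1 * (0.565 + (0.717)(1.271)) = 1.476307
  c_2 = sigma^2 theta_2 = 1 * (0.717) = 0.717
Equations for k = 0 and k = 1 (AR order 1):
  gamma(0) = phi_1 gamma(1) + c_0
  gamma(1) = phi_1 gamma(0) + c_1
Substituting the second into the first: gamma(0) (1 - phi_1^2) = c_0 + phi_1 c_1, so
  gamma(0) = (c_0 + phi_1 c_1) / (1 - phi_1^2) = (2.875587 + (0.706)(1.476307)) / (1 - (0.706)^2) = 3.917859 / 0.501564 = 7.811285.
  gamma(1) = phi_1 gamma(0) + c_1 = (0.706)(7.811285) + (1.476307) = 6.991074.
Therefore gamma(1) = 6.9911 (to 4 decimal places).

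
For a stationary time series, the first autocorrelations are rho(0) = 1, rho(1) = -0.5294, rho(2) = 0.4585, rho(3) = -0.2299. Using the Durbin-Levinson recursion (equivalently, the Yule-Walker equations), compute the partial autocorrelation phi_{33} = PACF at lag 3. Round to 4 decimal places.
\phi_{33} = 0.1241

The PACF at lag k is phi_{kk}, the last component of the solution
to the Yule-Walker system G_k phi = r_k where
  (G_k)_{ij} = rho(|i - j|), (r_k)_i = rho(i), i,j = 1..k.
Equivalently, Durbin-Levinson gives phi_{kk} iteratively:
  phi_{11} = rho(1)
  phi_{kk} = [rho(k) - sum_{j=1..k-1} phi_{k-1,j} rho(k-j)]
            / [1 - sum_{j=1..k-1} phi_{k-1,j} rho(j)],
  phi_{k,j} = phi_{k-1,j} - phi_{kk} phi_{k-1,k-j},  j = 1..k-1.
Step k = 1:
  phi_11 = rho(1) = -0.5294.
Step k = 2:
  phi_22 = [rho(2) - phi_11 rho(1)] / [1 - phi_11 rho(1)] = [0.4585 - (-0.5294)(-0.5294)] / [1 - (-0.5294)(-0.5294)]
         = 0.17823564 / 0.71973564 = 0.24764.
  Update: phi_21 = phi_11 - phi_22 phi_11 = -0.5294 - (0.24764)(-0.5294) = -0.398299.
Step k = 3:
  phi_33 = [rho(3) - phi_21 rho(2) - phi_22 rho(1)] / [1 - phi_21 rho(1) - phi_22 rho(2)]
    numerator   = -0.2299 - (-0.398299)(0.4585) - (0.24764)(-0.5294) = 0.08382101
    denominator = 1 - (-0.398299)(-0.5294) - (0.24764)(0.4585) = 0.67559729
  phi_33 = 0.08382101 / 0.67559729 = 0.1241.
Therefore phi_{33} = 0.1241.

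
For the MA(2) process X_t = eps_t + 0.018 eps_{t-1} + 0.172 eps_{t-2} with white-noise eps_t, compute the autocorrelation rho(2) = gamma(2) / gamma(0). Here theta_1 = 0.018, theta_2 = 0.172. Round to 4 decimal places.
\rho(2) = 0.1670

For an MA(q) process with theta_0 = 1, the autocovariance is
  gamma(k) = sigma^2 * sum_{i=0..q-k} theta_i * theta_{i+k},
and rho(k) = gamma(k) / gamma(0). Sigma^2 cancels.
  numerator   = (1)*(0.172) = 0.172.
  denominator = (1)^2 + (0.018)^2 + (0.172)^2 = 1.029908.
  rho(2) = 0.172 / 1.029908 = 0.1670.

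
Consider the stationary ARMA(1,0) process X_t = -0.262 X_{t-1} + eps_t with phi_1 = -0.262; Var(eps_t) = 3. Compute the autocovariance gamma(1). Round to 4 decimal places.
\gamma(1) = -0.8439

Multiply the model equation by X_{t-k} and take expectations. With theta_0 = psi_0 = 1 and psi_j the MA(infinity) weights, this gives
  gamma(k) - sum_i phi_i gamma(k-i) = c_k,
  c_k = sigma^2 * sum_{j=k..q} theta_j psi_{j-k}   (c_k = 0 for k > q),
using gamma(-m) = gamma(m).
Pure AR (q = 0): c_0 = sigma^2 = 3, c_k = 0 for k >= 1.
Equations for k = 0 and k = 1 (AR order 1):
  gamma(0) = phi_1 gamma(1) + c_0
  gamma(1) = phi_1 gamma(0) + c_1
Substituting the second into the first: gamma(0) (1 - phi_1^2) = c_0 + phi_1 c_1, so
  gamma(0) = c_0 / (1 - phi_1^2) = 3 / (1 - (-0.262)^2) = 3 / 0.931356 = 3.22111.
  gamma(1) = phi_1 gamma(0) = (-0.262)(3.22111) = -0.843931.
Therefore gamma(1) = -0.8439 (to 4 decimal places).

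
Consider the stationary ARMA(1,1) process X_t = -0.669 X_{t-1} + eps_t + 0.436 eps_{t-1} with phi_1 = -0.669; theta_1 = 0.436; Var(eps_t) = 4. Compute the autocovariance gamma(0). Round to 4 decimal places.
\gamma(0) = 4.3931

Multiply the model equation by X_{t-k} and take expectations. With theta_0 = psi_0 = 1 and psi_j the MA(infinity) weights, this gives
  gamma(k) - sum_i phi_i gamma(k-i) = c_k,
  c_k = sigma^2 * sum_{j=k..q} theta_j psi_{j-k}   (c_k = 0 for k > q),
using gamma(-m) = gamma(m).
psi-weights needed (psi_j = theta_j + sum_i phi_i psi_{j-i}):
  psi_1 = theta_1 + phi_1 = 0.436 + (-0.669) = -0.233
Right-hand sides:
  c_0 = sigma^2 (1 + theta_1 psi_1) = 4 * (1 + (0.436)(-0.233)) = 4 * 0.898412 = 3.593648
  c_1 = sigma^2 theta_1 = 4 * (0.436) = 1.744
  c_2 = 0
Equations for k = 0 and k = 1 (AR order 1):
  gamma(0) = phi_1 gamma(1) + c_0
  gamma(1) = phi_1 gamma(0) + c_1
Substituting the second into the first: gamma(0) (1 - phi_1^2) = c_0 + phi_1 c_1, so
  gamma(0) = (c_0 + phi_1 c_1) / (1 - phi_1^2) = (3.593648 + (-0.669)(1.744)) / (1 - (-0.669)^2) = 2.426912 / 0.552439 = 4.393086.
Therefore gamma(0) = 4.3931 (to 4 decimal places).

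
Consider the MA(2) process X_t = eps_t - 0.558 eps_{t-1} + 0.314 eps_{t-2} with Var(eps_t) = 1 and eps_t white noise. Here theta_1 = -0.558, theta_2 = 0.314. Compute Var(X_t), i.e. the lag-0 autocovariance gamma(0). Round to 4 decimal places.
\gamma(0) = 1.4100

For an MA(q) process X_t = eps_t + sum_i theta_i eps_{t-i} with
Var(eps_t) = sigma^2, the variance is
  gamma(0) = sigma^2 * (1 + sum_i theta_i^2).
  sum_i theta_i^2 = (-0.558)^2 + (0.314)^2 = 0.311364 + 0.098596 = 0.40996.
  gamma(0) = 1 * (1 + 0.40996) = 1 * 1.40996 = 1.40996, which rounds to 1.4100.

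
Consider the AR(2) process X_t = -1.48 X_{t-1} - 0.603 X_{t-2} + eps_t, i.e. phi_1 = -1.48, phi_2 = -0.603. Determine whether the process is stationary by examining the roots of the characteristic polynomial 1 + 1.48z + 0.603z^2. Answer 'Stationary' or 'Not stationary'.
\text{Stationary}

The AR(p) characteristic polynomial is P(z) = 1 + 1.48z + 0.603z^2.
Stationarity requires all roots to lie outside the unit circle, i.e. |z| > 1 for every root.
Set 1 + (1.48) z + (0.603) z^2 = 0, i.e. a z^2 + b z + c = 0 with a = 0.603, b = 1.48, c = 1.
Discriminant D = b^2 - 4ac = (1.48)^2 - 4*(0.603)*1 = 2.1904 - (2.412) = -0.2216.
D < 0, so the roots are the complex-conjugate pair z = (-b +/- i sqrt(-D)) / (2a) = -1.2272 +/- 0.3903i.
For a conjugate pair |z|^2 = z * conj(z) = (product of roots) = c/a = 1/(0.603) = 1.658375, so |z| = sqrt(1.658375) = 1.2878 for both roots.
Moduli of all roots: 1.2878, 1.2878.
All moduli strictly greater than 1? Yes.
Verdict: Stationary.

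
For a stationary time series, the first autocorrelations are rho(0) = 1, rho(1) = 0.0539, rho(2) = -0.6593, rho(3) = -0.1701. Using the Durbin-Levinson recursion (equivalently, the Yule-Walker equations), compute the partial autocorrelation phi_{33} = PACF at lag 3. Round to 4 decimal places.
\phi_{33} = -0.1349

The PACF at lag k is phi_{kk}, the last component of the solution
to the Yule-Walker system G_k phi = r_k where
  (G_k)_{ij} = rho(|i - j|), (r_k)_i = rho(i), i,j = 1..k.
Equivalently, Durbin-Levinson gives phi_{kk} iteratively:
  phi_{11} = rho(1)
  phi_{kk} = [rho(k) - sum_{j=1..k-1} phi_{k-1,j} rho(k-j)]
            / [1 - sum_{j=1..k-1} phi_{k-1,j} rho(j)],
  phi_{k,j} = phi_{k-1,j} - phi_{kk} phi_{k-1,k-j},  j = 1..k-1.
Step k = 1:
  phi_11 = rho(1) = 0.0539.
Step k = 2:
  phi_22 = [rho(2) - phi_11 rho(1)] / [1 - phi_11 rho(1)] = [-0.6593 - (0.0539)(0.0539)] / [1 - (0.0539)(0.0539)]
         = -0.66220521 / 0.99709479 = -0.664135.
  Update: phi_21 = phi_11 - phi_22 phi_11 = 0.0539 - (-0.664135)(0.0539) = 0.089697.
Step k = 3:
  phi_33 = [rho(3) - phi_21 rho(2) - phi_22 rho(1)] / [1 - phi_21 rho(1) - phi_22 rho(2)]
    numerator   = -0.1701 - (0.089697)(-0.6593) - (-0.664135)(0.0539) = -0.075166
    denominator = 1 - (0.089697)(0.0539) - (-0.664135)(-0.6593) = 0.55730136
  phi_33 = -0.075166 / 0.55730136 = -0.1349.
Therefore phi_{33} = -0.1349.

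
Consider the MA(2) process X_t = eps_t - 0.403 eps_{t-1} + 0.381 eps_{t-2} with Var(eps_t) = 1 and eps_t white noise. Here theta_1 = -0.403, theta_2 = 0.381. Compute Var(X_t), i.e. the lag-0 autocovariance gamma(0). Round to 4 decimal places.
\gamma(0) = 1.3076

For an MA(q) process X_t = eps_t + sum_i theta_i eps_{t-i} with
Var(eps_t) = sigma^2, the variance is
  gamma(0) = sigma^2 * (1 + sum_i theta_i^2).
  sum_i theta_i^2 = (-0.403)^2 + (0.381)^2 = 0.162409 + 0.145161 = 0.30757.
  gamma(0) = 1 * (1 + 0.30757) = 1 * 1.30757 = 1.30757, which rounds to 1.3076.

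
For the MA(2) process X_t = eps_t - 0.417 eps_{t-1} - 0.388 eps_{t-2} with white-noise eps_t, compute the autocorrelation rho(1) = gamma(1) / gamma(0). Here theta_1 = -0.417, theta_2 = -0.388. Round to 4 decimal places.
\rho(1) = -0.1927

For an MA(q) process with theta_0 = 1, the autocovariance is
  gamma(k) = sigma^2 * sum_{i=0..q-k} theta_i * theta_{i+k},
and rho(k) = gamma(k) / gamma(0). Sigma^2 cancels.
  numerator   = (1)*(-0.417) + (-0.417)*(-0.388) = -0.255204.
  denominator = (1)^2 + (-0.417)^2 + (-0.388)^2 = 1.324433.
  rho(1) = -0.255204 / 1.324433 = -0.1927.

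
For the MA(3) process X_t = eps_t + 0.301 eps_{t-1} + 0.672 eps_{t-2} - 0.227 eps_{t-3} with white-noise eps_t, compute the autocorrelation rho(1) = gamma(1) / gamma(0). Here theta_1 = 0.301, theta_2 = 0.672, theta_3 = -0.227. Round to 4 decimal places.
\rho(1) = 0.2201

For an MA(q) process with theta_0 = 1, the autocovariance is
  gamma(k) = sigma^2 * sum_{i=0..q-k} theta_i * theta_{i+k},
and rho(k) = gamma(k) / gamma(0). Sigma^2 cancels.
  numerator   = (1)*(0.301) + (0.301)*(0.672) + (0.672)*(-0.227) = 0.350728.
  denominator = (1)^2 + (0.301)^2 + (0.672)^2 + (-0.227)^2 = 1.593714.
  rho(1) = 0.350728 / 1.593714 = 0.2201.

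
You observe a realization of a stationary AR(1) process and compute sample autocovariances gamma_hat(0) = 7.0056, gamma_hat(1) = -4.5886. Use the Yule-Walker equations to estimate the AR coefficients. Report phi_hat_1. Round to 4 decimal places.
\hat\phi_{1} = -0.6550

The Yule-Walker equations for an AR(p) process read, in matrix form,
  Gamma_p phi = r_p,   with   (Gamma_p)_{ij} = gamma(|i - j|),
                       (r_p)_i = gamma(i),   i,j = 1..p.
Substitute the sample gammas (Toeplitz matrix and right-hand side of size 1):
  Gamma_p = [[7.0056]]
  r_p     = [-4.5886]
With p = 1 this is the single equation gamma(0) phi_1 = gamma(1):
  phi_hat_1 = gamma(1) / gamma(0) = -4.5886 / 7.0056 = -0.6550.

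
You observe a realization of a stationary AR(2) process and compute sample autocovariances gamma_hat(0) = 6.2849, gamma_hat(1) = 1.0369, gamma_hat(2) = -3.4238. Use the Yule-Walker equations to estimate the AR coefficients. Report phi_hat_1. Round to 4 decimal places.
\hat\phi_{1} = 0.2620

The Yule-Walker equations for an AR(p) process read, in matrix form,
  Gamma_p phi = r_p,   with   (Gamma_p)_{ij} = gamma(|i - j|),
                       (r_p)_i = gamma(i),   i,j = 1..p.
Substitute the sample gammas (Toeplitz matrix and right-hand side of size 2):
  Gamma_p = [[6.2849, 1.0369], [1.0369, 6.2849]]
  r_p     = [1.0369, -3.4238]
Written out:
  6.2849 phi_1 + 1.0369 phi_2 = 1.0369
  1.0369 phi_1 + 6.2849 phi_2 = -3.4238
Solve by Cramer's rule:
  det = gamma(0)^2 - gamma(1)^2 = (6.2849)^2 - (1.0369)^2 = 39.49996801 - 1.07516161 = 38.4248064
  phi_hat_1 = [gamma(1) gamma(0) - gamma(1) gamma(2)] / det = [(1.0369)(6.2849) - (1.0369)(-3.4238)] / 38.4248064 = 10.06695103 / 38.4248064 = 0.262
  phi_hat_2 = [gamma(0) gamma(2) - gamma(1)^2] / det = [(6.2849)(-3.4238) - (1.0369)^2] / 38.4248064 = -22.59340223 / 38.4248064 = -0.588
So phi_hat = [0.2620, -0.5880].
Therefore phi_hat_1 = 0.2620.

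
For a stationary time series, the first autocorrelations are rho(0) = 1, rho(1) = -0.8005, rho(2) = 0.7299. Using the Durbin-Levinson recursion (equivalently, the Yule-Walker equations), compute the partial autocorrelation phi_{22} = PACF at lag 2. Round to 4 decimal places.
\phi_{22} = 0.2481

The PACF at lag k is phi_{kk}, the last component of the solution
to the Yule-Walker system G_k phi = r_k where
  (G_k)_{ij} = rho(|i - j|), (r_k)_i = rho(i), i,j = 1..k.
Equivalently, Durbin-Levinson gives phi_{kk} iteratively:
  phi_{11} = rho(1)
  phi_{kk} = [rho(k) - sum_{j=1..k-1} phi_{k-1,j} rho(k-j)]
            / [1 - sum_{j=1..k-1} phi_{k-1,j} rho(j)],
  phi_{k,j} = phi_{k-1,j} - phi_{kk} phi_{k-1,k-j},  j = 1..k-1.
Step k = 1:
  phi_11 = rho(1) = -0.8005.
Step k = 2:
  phi_22 = [rho(2) - phi_11 rho(1)] / [1 - phi_11 rho(1)] = [0.7299 - (-0.8005)(-0.8005)] / [1 - (-0.8005)(-0.8005)]
         = 0.08909975 / 0.35919975 = 0.2481.
Therefore phi_{22} = 0.2481.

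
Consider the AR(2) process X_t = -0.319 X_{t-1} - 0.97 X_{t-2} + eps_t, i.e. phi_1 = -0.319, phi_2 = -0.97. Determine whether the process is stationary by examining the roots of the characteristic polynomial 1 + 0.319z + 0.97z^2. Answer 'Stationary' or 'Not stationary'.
\text{Stationary}

The AR(p) characteristic polynomial is P(z) = 1 + 0.319z + 0.97z^2.
Stationarity requires all roots to lie outside the unit circle, i.e. |z| > 1 for every root.
Set 1 + (0.319) z + (0.97) z^2 = 0, i.e. a z^2 + b z + c = 0 with a = 0.97, b = 0.319, c = 1.
Discriminant D = b^2 - 4ac = (0.319)^2 - 4*(0.97)*1 = 0.101761 - (3.88) = -3.778239.
D < 0, so the roots are the complex-conjugate pair z = (-b +/- i sqrt(-D)) / (2a) = -0.1644 +/- 1.0019i.
For a conjugate pair |z|^2 = z * conj(z) = (product of roots) = c/a = 1/(0.97) = 1.030928, so |z| = sqrt(1.030928) = 1.0153 for both roots.
Moduli of all roots: 1.0153, 1.0153.
All moduli strictly greater than 1? Yes.
Verdict: Stationary.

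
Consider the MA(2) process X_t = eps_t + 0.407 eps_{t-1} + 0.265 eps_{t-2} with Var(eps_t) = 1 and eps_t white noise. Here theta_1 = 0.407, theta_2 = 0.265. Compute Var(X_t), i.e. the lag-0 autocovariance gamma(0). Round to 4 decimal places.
\gamma(0) = 1.2359

For an MA(q) process X_t = eps_t + sum_i theta_i eps_{t-i} with
Var(eps_t) = sigma^2, the variance is
  gamma(0) = sigma^2 * (1 + sum_i theta_i^2).
  sum_i theta_i^2 = (0.407)^2 + (0.265)^2 = 0.165649 + 0.070225 = 0.235874.
  gamma(0) = 1 * (1 + 0.235874) = 1 * 1.235874 = 1.235874, which rounds to 1.2359.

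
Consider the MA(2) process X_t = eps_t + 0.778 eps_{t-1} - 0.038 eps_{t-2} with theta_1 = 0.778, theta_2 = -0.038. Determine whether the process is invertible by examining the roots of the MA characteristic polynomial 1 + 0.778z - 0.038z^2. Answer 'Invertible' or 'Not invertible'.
\text{Invertible}

The MA(q) characteristic polynomial is P(z) = 1 + 0.778z - 0.038z^2.
Invertibility requires all roots to lie outside the unit circle, i.e. |z| > 1 for every root.
Set 1 + (0.778) z + (-0.038) z^2 = 0, i.e. a z^2 + b z + c = 0 with a = -0.038, b = 0.778, c = 1.
Discriminant D = b^2 - 4ac = (0.778)^2 - 4*(-0.038)*1 = 0.605284 - (-0.152) = 0.757284.
D >= 0, so the roots are real: z = (-b +/- sqrt(D)) / (2a) = (-0.778 +/- 0.870221) / (-0.076).
  z_1 = (-0.778 + 0.870221) / (-0.076) = -1.2134,   |z_1| = 1.2134.
  z_2 = (-0.778 - 0.870221) / (-0.076) = 21.6871,   |z_2| = 21.6871.
Moduli of all roots: 1.2134, 21.6871.
All moduli strictly greater than 1? Yes.
Verdict: Invertible.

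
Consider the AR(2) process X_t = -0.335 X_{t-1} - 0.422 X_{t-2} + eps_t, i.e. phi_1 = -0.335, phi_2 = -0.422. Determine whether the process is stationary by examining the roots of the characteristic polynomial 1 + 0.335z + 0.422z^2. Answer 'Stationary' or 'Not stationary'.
\text{Stationary}

The AR(p) characteristic polynomial is P(z) = 1 + 0.335z + 0.422z^2.
Stationarity requires all roots to lie outside the unit circle, i.e. |z| > 1 for every root.
Set 1 + (0.335) z + (0.422) z^2 = 0, i.e. a z^2 + b z + c = 0 with a = 0.422, b = 0.335, c = 1.
Discriminant D = b^2 - 4ac = (0.335)^2 - 4*(0.422)*1 = 0.112225 - (1.688) = -1.575775.
D < 0, so the roots are the complex-conjugate pair z = (-b +/- i sqrt(-D)) / (2a) = -0.3969 +/- 1.4873i.
For a conjugate pair |z|^2 = z * conj(z) = (product of roots) = c/a = 1/(0.422) = 2.369668, so |z| = sqrt(2.369668) = 1.5394 for both roots.
Moduli of all roots: 1.5394, 1.5394.
All moduli strictly greater than 1? Yes.
Verdict: Stationary.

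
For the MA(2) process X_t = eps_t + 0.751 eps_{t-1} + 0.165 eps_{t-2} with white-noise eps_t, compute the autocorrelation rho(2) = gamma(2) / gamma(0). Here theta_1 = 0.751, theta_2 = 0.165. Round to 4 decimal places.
\rho(2) = 0.1037

For an MA(q) process with theta_0 = 1, the autocovariance is
  gamma(k) = sigma^2 * sum_{i=0..q-k} theta_i * theta_{i+k},
and rho(k) = gamma(k) / gamma(0). Sigma^2 cancels.
  numerator   = (1)*(0.165) = 0.165.
  denominator = (1)^2 + (0.751)^2 + (0.165)^2 = 1.591226.
  rho(2) = 0.165 / 1.591226 = 0.1037.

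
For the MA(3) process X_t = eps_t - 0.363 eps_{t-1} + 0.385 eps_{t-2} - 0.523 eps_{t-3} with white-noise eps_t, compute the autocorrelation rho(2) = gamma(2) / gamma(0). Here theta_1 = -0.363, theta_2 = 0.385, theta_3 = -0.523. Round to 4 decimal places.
\rho(2) = 0.3700

For an MA(q) process with theta_0 = 1, the autocovariance is
  gamma(k) = sigma^2 * sum_{i=0..q-k} theta_i * theta_{i+k},
and rho(k) = gamma(k) / gamma(0). Sigma^2 cancels.
  numerator   = (1)*(0.385) + (-0.363)*(-0.523) = 0.574849.
  denominator = (1)^2 + (-0.363)^2 + (0.385)^2 + (-0.523)^2 = 1.553523.
  rho(2) = 0.574849 / 1.553523 = 0.3700.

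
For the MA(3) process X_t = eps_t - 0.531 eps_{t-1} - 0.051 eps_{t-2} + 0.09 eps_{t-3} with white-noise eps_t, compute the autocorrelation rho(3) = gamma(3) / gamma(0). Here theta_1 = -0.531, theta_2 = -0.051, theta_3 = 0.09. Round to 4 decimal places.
\rho(3) = 0.0696

For an MA(q) process with theta_0 = 1, the autocovariance is
  gamma(k) = sigma^2 * sum_{i=0..q-k} theta_i * theta_{i+k},
and rho(k) = gamma(k) / gamma(0). Sigma^2 cancels.
  numerator   = (1)*(0.09) = 0.09.
  denominator = (1)^2 + (-0.531)^2 + (-0.051)^2 + (0.09)^2 = 1.292662.
  rho(3) = 0.09 / 1.292662 = 0.0696.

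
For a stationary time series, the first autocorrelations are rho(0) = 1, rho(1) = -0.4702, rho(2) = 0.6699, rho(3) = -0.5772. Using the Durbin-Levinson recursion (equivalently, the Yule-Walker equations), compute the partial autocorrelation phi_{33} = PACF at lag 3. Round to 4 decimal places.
\phi_{33} = -0.3321

The PACF at lag k is phi_{kk}, the last component of the solution
to the Yule-Walker system G_k phi = r_k where
  (G_k)_{ij} = rho(|i - j|), (r_k)_i = rho(i), i,j = 1..k.
Equivalently, Durbin-Levinson gives phi_{kk} iteratively:
  phi_{11} = rho(1)
  phi_{kk} = [rho(k) - sum_{j=1..k-1} phi_{k-1,j} rho(k-j)]
            / [1 - sum_{j=1..k-1} phi_{k-1,j} rho(j)],
  phi_{k,j} = phi_{k-1,j} - phi_{kk} phi_{k-1,k-j},  j = 1..k-1.
Step k = 1:
  phi_11 = rho(1) = -0.4702.
Step k = 2:
  phi_22 = [rho(2) - phi_11 rho(1)] / [1 - phi_11 rho(1)] = [0.6699 - (-0.4702)(-0.4702)] / [1 - (-0.4702)(-0.4702)]
         = 0.44881196 / 0.77891196 = 0.576204.
  Update: phi_21 = phi_11 - phi_22 phi_11 = -0.4702 - (0.576204)(-0.4702) = -0.199269.
Step k = 3:
  phi_33 = [rho(3) - phi_21 rho(2) - phi_22 rho(1)] / [1 - phi_21 rho(1) - phi_22 rho(2)]
    numerator   = -0.5772 - (-0.199269)(0.6699) - (0.576204)(-0.4702) = -0.1727787
    denominator = 1 - (-0.199269)(-0.4702) - (0.576204)(0.6699) = 0.52030484
  phi_33 = -0.1727787 / 0.52030484 = -0.3321.
Therefore phi_{33} = -0.3321.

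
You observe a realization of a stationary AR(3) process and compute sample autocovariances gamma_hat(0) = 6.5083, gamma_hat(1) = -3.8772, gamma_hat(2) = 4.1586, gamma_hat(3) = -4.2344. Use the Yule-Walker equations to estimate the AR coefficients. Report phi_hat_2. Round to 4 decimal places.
\hat\phi_{2} = 0.3280

The Yule-Walker equations for an AR(p) process read, in matrix form,
  Gamma_p phi = r_p,   with   (Gamma_p)_{ij} = gamma(|i - j|),
                       (r_p)_i = gamma(i),   i,j = 1..p.
Substitute the sample gammas (Toeplitz matrix and right-hand side of size 3):
  Gamma_p = [[6.5083, -3.8772, 4.1586], [-3.8772, 6.5083, -3.8772], [4.1586, -3.8772, 6.5083]]
  r_p     = [-3.8772, 4.1586, -4.2344]
Written out (R1..R3):
  (R1) 6.5083 phi_1 - 3.8772 phi_2 + 4.1586 phi_3 = -3.8772
  (R2) -3.8772 phi_1 + 6.5083 phi_2 - 3.8772 phi_3 = 4.1586
  (R3) 4.1586 phi_1 - 3.8772 phi_2 + 6.5083 phi_3 = -4.2344
Gaussian elimination:
  R2 <- R2 - (-3.8772/6.5083) R1 = R2 - (-0.595732) R1:  4.198529 phi_2 - 1.399791 phi_3 = 1.848829
  R3 <- R3 - (4.1586/6.5083) R1 = R3 - (0.638969) R1:  -1.399791 phi_2 + 3.851085 phi_3 = -1.756991
  R3 <- R3 - (-1.399791/4.198529) R2 = R3 - (-0.3334) R2:  3.384394 phi_3 = -1.14059
Back-substitution:
  phi_hat_3 = -1.14059 / 3.384394 = -0.337015
  phi_hat_2 = (1.848829 - (-1.399791)(-0.337015)) / 4.198529 = 0.327991
  phi_hat_1 = (-3.8772 - (-3.8772)(0.327991) - (4.1586)(-0.337015)) / 6.5083 = -0.184995
So phi_hat = [-0.1850, 0.3280, -0.3370].
Therefore phi_hat_2 = 0.3280.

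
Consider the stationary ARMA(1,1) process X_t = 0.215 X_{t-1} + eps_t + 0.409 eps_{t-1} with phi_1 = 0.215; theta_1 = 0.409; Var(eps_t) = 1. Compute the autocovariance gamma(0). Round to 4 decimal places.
\gamma(0) = 1.4082

Multiply the model equation by X_{t-k} and take expectations. With theta_0 = psi_0 = 1 and psi_j the MA(infinity) weights, this gives
  gamma(k) - sum_i phi_i gamma(k-i) = c_k,
  c_k = sigma^2 * sum_{j=k..q} theta_j psi_{j-k}   (c_k = 0 for k > q),
using gamma(-m) = gamma(m).
psi-weights needed (psi_j = theta_j + sum_i phi_i psi_{j-i}):
  psi_1 = theta_1 + phi_1 = 0.409 + (0.215) = 0.624
Right-hand sides:
  c_0 = sigma^2 (1 + theta_1 psi_1) = 1 * (1 + (0.409)(0.624)) = 1 * 1.255216 = 1.255216
  c_1 = sigma^2 theta_1 = 1 * (0.409) = 0.409
  c_2 = 0
Equations for k = 0 and k = 1 (AR order 1):
  gamma(0) = phi_1 gamma(1) + c_0
  gamma(1) = phi_1 gamma(0) + c_1
Substituting the second into the first: gamma(0) (1 - phi_1^2) = c_0 + phi_1 c_1, so
  gamma(0) = (c_0 + phi_1 c_1) / (1 - phi_1^2) = (1.255216 + (0.215)(0.409)) / (1 - (0.215)^2) = 1.343151 / 0.953775 = 1.408247.
Therefore gamma(0) = 1.4082 (to 4 decimal places).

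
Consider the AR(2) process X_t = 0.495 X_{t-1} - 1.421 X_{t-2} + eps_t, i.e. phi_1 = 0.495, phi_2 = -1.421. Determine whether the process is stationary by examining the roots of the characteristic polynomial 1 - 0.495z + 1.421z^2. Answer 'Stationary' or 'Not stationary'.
\text{Not stationary}

The AR(p) characteristic polynomial is P(z) = 1 - 0.495z + 1.421z^2.
Stationarity requires all roots to lie outside the unit circle, i.e. |z| > 1 for every root.
Set 1 + (-0.495) z + (1.421) z^2 = 0, i.e. a z^2 + b z + c = 0 with a = 1.421, b = -0.495, c = 1.
Discriminant D = b^2 - 4ac = (-0.495)^2 - 4*(1.421)*1 = 0.245025 - (5.684) = -5.438975.
D < 0, so the roots are the complex-conjugate pair z = (-b +/- i sqrt(-D)) / (2a) = 0.1742 +/- 0.8206i.
For a conjugate pair |z|^2 = z * conj(z) = (product of roots) = c/a = 1/(1.421) = 0.70373, so |z| = sqrt(0.70373) = 0.8389 for both roots.
Moduli of all roots: 0.8389, 0.8389.
All moduli strictly greater than 1? No.
Verdict: Not stationary.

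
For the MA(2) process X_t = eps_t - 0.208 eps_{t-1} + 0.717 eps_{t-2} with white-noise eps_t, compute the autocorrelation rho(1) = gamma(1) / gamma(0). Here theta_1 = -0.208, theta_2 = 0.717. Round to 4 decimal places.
\rho(1) = -0.2293

For an MA(q) process with theta_0 = 1, the autocovariance is
  gamma(k) = sigma^2 * sum_{i=0..q-k} theta_i * theta_{i+k},
and rho(k) = gamma(k) / gamma(0). Sigma^2 cancels.
  numerator   = (1)*(-0.208) + (-0.208)*(0.717) = -0.357136.
  denominator = (1)^2 + (-0.208)^2 + (0.717)^2 = 1.557353.
  rho(1) = -0.357136 / 1.557353 = -0.2293.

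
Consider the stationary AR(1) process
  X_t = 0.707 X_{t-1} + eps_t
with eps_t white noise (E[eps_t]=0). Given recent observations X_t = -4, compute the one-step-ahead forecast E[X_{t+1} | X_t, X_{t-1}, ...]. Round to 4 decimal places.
E[X_{t+1} \mid \mathcal F_t] = -2.8280

For an AR(p) model X_t = c + sum_i phi_i X_{t-i} + eps_t, the
one-step-ahead conditional mean is
  E[X_{t+1} | X_t, ...] = c + sum_i phi_i X_{t+1-i}.
Substitute known values:
  E[X_{t+1} | ...] = (0.707) * (-4)
                   = -2.8280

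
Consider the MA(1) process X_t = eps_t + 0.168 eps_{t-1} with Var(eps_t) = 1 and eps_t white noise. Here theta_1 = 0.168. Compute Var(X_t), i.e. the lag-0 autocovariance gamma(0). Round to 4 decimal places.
\gamma(0) = 1.0282

For an MA(q) process X_t = eps_t + sum_i theta_i eps_{t-i} with
Var(eps_t) = sigma^2, the variance is
  gamma(0) = sigma^2 * (1 + sum_i theta_i^2).
  sum_i theta_i^2 = (0.168)^2 = 0.028224.
  gamma(0) = 1 * (1 + 0.028224) = 1 * 1.028224 = 1.028224, which rounds to 1.0282.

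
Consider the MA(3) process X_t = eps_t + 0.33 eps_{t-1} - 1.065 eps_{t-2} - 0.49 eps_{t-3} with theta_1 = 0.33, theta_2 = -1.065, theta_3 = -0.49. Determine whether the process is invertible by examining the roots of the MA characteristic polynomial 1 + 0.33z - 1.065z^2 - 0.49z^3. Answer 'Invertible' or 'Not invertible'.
\text{Not invertible}

The MA(q) characteristic polynomial is P(z) = 1 + 0.33z - 1.065z^2 - 0.49z^3.
Invertibility requires all roots to lie outside the unit circle, i.e. |z| > 1 for every root.
Degree 3: look for a simple real root z0 first, then factor out (1 - z/z0) and solve the remaining quadratic.
Testing z0 = -2: P(-2) = 1 + (0.33)(-2) + (-1.065)(-2)^2 + (-0.49)(-2)^3
  = 1 + (-0.66) + (-4.26) + (3.92) = 0.  So z_0 = -2 is a root, |z_0| = 2.
Divide out the factor (1 + 0.5 z) = (1 - z/z0) (since 1/z0 = -0.5):
  P(z) = (1 + 0.5 z)(1 + (-0.17) z + (-0.98) z^2)
  [check: z-coef -0.17 - (-0.5) = 0.33; z^2-coef -0.98 - (-0.5)(-0.17) = -1.065; z^3-coef -(-0.5)(-0.98) = -0.49.]
Remaining roots from the quadratic factor 1 + (-0.17) z + (-0.98) z^2:
  Set 1 + (-0.17) z + (-0.98) z^2 = 0, i.e. a z^2 + b z + c = 0 with a = -0.98, b = -0.17, c = 1.
  Discriminant D = b^2 - 4ac = (-0.17)^2 - 4*(-0.98)*1 = 0.0289 - (-3.92) = 3.9489.
  D >= 0, so the roots are real: z = (-b +/- sqrt(D)) / (2a) = (0.17 +/- 1.987184) / (-1.96).
    z_1 = (0.17 + 1.987184) / (-1.96) = -1.1006,   |z_1| = 1.1006.
    z_2 = (0.17 - 1.987184) / (-1.96) = 0.9271,   |z_2| = 0.9271.
Moduli of all roots: 2.0000, 1.1006, 0.9271.
All moduli strictly greater than 1? No.
Verdict: Not invertible.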